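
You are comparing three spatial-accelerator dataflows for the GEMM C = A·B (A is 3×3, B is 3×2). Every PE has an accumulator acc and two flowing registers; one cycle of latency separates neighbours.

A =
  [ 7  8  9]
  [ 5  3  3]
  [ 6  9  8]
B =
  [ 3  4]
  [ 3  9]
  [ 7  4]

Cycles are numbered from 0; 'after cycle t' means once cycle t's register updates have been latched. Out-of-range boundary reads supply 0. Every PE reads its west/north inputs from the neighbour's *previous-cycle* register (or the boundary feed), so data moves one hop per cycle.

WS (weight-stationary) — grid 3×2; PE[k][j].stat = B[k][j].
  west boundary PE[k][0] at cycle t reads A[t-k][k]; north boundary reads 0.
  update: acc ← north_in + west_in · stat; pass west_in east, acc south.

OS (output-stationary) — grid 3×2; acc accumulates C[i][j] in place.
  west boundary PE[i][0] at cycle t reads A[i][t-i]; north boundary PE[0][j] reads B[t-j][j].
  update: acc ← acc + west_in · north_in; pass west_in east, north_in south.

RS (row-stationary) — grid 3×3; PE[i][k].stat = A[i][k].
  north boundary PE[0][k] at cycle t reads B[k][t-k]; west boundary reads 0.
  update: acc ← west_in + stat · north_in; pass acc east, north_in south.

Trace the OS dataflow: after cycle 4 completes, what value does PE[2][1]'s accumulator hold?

PE[2][1].acc = 105

OS 3×2: PE[2][1] cycle-by-cycle (with neighbour feeds):
  [0] (1,1) acc=0 (h:0 v:0)
  [0] (2,0) acc=0 (h:0 v:0)
  [0] (2,1) acc=0 (h:0 v:0)
  [1] (1,1) acc=0 (h:0 v:0)
  [1] (2,0) acc=0 (h:0 v:0)
  [1] (2,1) acc=0 (h:0 v:0)
  [2] (1,1) acc=20 (h:5 v:4)
  [2] (2,0) acc=18 (h:6 v:3)
  [2] (2,1) acc=0 (h:0 v:0)
  [3] (1,1) acc=47 (h:3 v:9)
  [3] (2,0) acc=45 (h:9 v:3)
  [3] (2,1) acc=24 (h:6 v:4)
  [4] (1,1) acc=59 (h:3 v:4)
  [4] (2,0) acc=101 (h:8 v:7)
  [4] (2,1) acc=105 (h:9 v:9)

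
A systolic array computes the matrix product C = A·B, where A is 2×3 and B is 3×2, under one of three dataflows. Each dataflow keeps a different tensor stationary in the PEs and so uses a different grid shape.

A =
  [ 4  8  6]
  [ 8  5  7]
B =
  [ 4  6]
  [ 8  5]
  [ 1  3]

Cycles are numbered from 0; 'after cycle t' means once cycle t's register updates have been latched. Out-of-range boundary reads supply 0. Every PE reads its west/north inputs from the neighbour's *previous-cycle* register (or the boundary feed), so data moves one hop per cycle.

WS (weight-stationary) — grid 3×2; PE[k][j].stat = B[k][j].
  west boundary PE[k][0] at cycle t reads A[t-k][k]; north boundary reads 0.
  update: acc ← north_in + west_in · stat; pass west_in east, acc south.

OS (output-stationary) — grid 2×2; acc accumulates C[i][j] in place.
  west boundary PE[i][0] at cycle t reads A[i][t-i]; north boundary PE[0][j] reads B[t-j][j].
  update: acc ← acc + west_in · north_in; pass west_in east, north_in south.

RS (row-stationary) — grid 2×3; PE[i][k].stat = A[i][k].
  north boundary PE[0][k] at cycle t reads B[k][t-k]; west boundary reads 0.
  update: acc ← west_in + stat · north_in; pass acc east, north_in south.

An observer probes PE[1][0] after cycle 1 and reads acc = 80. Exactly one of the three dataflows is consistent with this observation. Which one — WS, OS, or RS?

WS [3×2] PE[1][0] across cycles:
  step 0 · PE1,0: acc=0; fwd→0 fwd↓0
  step 1 · PE1,0: acc=80; fwd→8 fwd↓80
OS [2×2] PE[1][0] across cycles:
  step 0 · PE1,0: acc=0; fwd→0 fwd↓0
  step 1 · PE1,0: acc=32; fwd→8 fwd↓4
RS [2×3] PE[1][0] across cycles:
  step 0 · PE1,0: acc=0; fwd→0 fwd↓0
  step 1 · PE1,0: acc=32; fwd→32 fwd↓4

dataflow = WS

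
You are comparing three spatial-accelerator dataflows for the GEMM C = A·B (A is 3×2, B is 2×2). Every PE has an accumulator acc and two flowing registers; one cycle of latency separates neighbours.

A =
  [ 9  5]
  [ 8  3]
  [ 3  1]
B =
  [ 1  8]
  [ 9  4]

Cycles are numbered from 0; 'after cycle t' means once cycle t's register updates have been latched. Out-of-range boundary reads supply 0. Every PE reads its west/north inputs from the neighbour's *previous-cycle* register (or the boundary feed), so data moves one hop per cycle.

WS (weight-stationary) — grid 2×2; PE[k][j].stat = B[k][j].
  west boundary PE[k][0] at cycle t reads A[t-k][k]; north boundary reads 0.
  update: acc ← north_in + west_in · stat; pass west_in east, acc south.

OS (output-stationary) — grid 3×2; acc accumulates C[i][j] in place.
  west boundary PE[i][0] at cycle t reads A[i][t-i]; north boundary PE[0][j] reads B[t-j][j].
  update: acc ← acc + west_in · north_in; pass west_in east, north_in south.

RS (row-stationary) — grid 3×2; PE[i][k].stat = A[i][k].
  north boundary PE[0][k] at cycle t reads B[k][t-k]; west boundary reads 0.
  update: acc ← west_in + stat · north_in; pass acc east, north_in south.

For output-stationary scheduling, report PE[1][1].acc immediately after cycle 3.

PE[1][1].acc = 76

OS 3×2: PE[1][1] cycle-by-cycle (with neighbour feeds):
  @0  [0,1]  acc 0  |  →0  ↓0
  @0  [1,0]  acc 0  |  →0  ↓0
  @0  [1,1]  acc 0  |  →0  ↓0
  @1  [0,1]  acc 72  |  →9  ↓8
  @1  [1,0]  acc 8  |  →8  ↓1
  @1  [1,1]  acc 0  |  →0  ↓0
  @2  [0,1]  acc 92  |  →5  ↓4
  @2  [1,0]  acc 35  |  →3  ↓9
  @2  [1,1]  acc 64  |  →8  ↓8
  @3  [0,1]  acc 92  |  →0  ↓0
  @3  [1,0]  acc 35  |  →0  ↓0
  @3  [1,1]  acc 76  |  →3  ↓4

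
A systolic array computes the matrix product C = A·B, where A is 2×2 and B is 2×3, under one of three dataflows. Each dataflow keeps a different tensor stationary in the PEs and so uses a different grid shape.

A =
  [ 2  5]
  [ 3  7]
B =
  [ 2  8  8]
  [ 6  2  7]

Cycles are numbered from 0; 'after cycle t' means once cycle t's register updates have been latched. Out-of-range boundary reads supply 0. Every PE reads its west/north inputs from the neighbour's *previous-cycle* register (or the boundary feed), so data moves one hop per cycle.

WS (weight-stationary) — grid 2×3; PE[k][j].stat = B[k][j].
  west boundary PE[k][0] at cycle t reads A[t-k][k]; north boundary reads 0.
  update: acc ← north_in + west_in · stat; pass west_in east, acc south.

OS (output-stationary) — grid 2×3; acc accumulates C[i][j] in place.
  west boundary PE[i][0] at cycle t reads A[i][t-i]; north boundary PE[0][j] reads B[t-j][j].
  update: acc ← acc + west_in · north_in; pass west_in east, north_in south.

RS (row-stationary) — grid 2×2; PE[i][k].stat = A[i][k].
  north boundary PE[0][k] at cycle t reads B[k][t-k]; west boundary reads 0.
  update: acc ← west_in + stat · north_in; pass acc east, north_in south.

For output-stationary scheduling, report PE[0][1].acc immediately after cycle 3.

PE[0][1].acc = 26

Tracing OS — 2×3 array, target PE[0][1]:
  after 0 — PE[0][0] acc=4, pass-E 2, pass-S 2
  after 0 — PE[0][1] acc=0, pass-E 0, pass-S 0
  after 1 — PE[0][0] acc=34, pass-E 5, pass-S 6
  after 1 — PE[0][1] acc=16, pass-E 2, pass-S 8
  after 2 — PE[0][0] acc=34, pass-E 0, pass-S 0
  after 2 — PE[0][1] acc=26, pass-E 5, pass-S 2
  after 3 — PE[0][0] acc=34, pass-E 0, pass-S 0
  after 3 — PE[0][1] acc=26, pass-E 0, pass-S 0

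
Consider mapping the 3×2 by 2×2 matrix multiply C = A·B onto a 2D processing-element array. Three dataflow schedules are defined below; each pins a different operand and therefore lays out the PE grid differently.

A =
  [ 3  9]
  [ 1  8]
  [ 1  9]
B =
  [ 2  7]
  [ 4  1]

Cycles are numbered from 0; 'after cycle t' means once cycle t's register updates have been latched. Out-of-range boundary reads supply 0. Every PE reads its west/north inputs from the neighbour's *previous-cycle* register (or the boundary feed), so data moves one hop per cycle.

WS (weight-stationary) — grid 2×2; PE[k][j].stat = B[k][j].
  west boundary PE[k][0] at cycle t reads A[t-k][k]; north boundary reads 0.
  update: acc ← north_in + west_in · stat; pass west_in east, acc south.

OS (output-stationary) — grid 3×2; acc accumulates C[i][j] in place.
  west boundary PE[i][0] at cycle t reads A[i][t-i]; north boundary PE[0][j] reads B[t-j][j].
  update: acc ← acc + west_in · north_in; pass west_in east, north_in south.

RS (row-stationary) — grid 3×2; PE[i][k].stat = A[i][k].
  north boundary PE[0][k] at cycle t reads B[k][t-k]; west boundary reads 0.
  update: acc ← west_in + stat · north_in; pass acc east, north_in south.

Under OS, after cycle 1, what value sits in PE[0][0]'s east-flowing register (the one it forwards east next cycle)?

OS (3×2). Following PE[0][0] plus its west/north inputs:
  c0 r0c0: 6 / 3 / 2
  c1 r0c0: 42 / 9 / 4

register = 9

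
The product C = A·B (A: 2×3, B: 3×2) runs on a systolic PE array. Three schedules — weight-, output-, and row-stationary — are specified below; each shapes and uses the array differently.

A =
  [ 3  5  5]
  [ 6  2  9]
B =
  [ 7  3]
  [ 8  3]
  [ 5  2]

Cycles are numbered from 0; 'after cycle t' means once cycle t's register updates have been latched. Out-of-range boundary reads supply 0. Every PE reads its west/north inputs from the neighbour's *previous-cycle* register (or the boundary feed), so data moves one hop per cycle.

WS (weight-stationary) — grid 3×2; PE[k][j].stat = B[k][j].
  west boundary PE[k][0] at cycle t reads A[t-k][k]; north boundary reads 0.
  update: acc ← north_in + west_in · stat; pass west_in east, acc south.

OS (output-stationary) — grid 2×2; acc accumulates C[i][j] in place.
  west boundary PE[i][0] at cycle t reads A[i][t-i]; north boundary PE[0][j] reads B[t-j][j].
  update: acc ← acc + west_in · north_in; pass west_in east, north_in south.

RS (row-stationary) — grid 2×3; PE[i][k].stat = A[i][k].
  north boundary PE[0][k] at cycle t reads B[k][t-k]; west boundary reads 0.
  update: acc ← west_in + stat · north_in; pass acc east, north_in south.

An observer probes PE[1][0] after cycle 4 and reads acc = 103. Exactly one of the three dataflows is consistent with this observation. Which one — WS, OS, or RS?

WS [3×2] PE[1][0] across cycles:
  @0  [1,0]  acc 0  |  →0  ↓0
  @1  [1,0]  acc 61  |  →5  ↓61
  @2  [1,0]  acc 58  |  →2  ↓58
  @3  [1,0]  acc 0  |  →0  ↓0
  @4  [1,0]  acc 0  |  →0  ↓0
OS [2×2] PE[1][0] across cycles:
  @0  [1,0]  acc 0  |  →0  ↓0
  @1  [1,0]  acc 42  |  →6  ↓7
  @2  [1,0]  acc 58  |  →2  ↓8
  @3  [1,0]  acc 103  |  →9  ↓5
  @4  [1,0]  acc 103  |  →0  ↓0
RS [2×3] PE[1][0] across cycles:
  @0  [1,0]  acc 0  |  →0  ↓0
  @1  [1,0]  acc 42  |  →42  ↓7
  @2  [1,0]  acc 18  |  →18  ↓3
  @3  [1,0]  acc 0  |  →0  ↓0
  @4  [1,0]  acc 0  |  →0  ↓0

dataflow = OS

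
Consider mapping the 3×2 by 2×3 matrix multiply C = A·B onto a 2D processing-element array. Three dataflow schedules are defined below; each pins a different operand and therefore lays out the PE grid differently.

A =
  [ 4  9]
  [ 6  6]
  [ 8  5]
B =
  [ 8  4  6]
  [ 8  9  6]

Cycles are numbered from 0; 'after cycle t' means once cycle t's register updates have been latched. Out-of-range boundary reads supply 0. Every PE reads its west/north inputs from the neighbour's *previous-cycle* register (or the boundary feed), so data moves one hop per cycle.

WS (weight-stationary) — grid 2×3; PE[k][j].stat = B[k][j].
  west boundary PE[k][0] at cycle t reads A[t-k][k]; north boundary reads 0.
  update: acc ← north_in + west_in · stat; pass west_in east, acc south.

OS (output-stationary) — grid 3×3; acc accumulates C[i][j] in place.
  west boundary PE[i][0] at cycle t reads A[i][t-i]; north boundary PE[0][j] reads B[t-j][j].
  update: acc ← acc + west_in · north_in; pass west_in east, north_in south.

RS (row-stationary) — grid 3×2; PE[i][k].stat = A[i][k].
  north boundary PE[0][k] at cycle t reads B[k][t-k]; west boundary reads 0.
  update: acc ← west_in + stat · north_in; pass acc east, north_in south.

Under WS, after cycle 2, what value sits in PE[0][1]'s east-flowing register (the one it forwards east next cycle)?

register = 6

WS on a 2×3 grid — tracing PE[0][1] and its feeders:
  after 0 — PE[0][0] acc=32, pass-E 4, pass-S 32
  after 0 — PE[0][1] acc=0, pass-E 0, pass-S 0
  after 1 — PE[0][0] acc=48, pass-E 6, pass-S 48
  after 1 — PE[0][1] acc=16, pass-E 4, pass-S 16
  after 2 — PE[0][0] acc=64, pass-E 8, pass-S 64
  after 2 — PE[0][1] acc=24, pass-E 6, pass-S 24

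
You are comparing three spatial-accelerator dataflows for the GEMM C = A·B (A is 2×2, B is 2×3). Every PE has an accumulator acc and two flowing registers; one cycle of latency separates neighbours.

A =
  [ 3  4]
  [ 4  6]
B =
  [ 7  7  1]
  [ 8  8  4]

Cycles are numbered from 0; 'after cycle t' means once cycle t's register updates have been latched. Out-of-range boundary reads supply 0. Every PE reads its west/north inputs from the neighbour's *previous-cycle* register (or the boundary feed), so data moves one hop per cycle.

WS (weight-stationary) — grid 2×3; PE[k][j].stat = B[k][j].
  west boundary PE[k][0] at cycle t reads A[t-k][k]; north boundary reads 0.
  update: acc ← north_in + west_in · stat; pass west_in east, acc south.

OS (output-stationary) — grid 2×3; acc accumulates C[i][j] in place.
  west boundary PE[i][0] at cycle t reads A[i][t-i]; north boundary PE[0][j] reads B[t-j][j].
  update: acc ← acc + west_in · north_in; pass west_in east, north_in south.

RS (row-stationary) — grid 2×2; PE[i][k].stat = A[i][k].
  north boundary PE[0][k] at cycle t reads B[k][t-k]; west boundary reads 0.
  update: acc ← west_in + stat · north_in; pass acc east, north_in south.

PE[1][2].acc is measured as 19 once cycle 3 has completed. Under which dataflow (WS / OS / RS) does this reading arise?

WS (2×3 grid), PE[1][2]:
  0: (1,2).acc=0  regs=<0,0>
  1: (1,2).acc=0  regs=<0,0>
  2: (1,2).acc=0  regs=<0,0>
  3: (1,2).acc=19  regs=<4,19>
OS (2×3 grid), PE[1][2]:
  0: (1,2).acc=0  regs=<0,0>
  1: (1,2).acc=0  regs=<0,0>
  2: (1,2).acc=0  regs=<0,0>
  3: (1,2).acc=4  regs=<4,1>
RS: PE[1][2] is outside its 2×2 grid.

dataflow = WS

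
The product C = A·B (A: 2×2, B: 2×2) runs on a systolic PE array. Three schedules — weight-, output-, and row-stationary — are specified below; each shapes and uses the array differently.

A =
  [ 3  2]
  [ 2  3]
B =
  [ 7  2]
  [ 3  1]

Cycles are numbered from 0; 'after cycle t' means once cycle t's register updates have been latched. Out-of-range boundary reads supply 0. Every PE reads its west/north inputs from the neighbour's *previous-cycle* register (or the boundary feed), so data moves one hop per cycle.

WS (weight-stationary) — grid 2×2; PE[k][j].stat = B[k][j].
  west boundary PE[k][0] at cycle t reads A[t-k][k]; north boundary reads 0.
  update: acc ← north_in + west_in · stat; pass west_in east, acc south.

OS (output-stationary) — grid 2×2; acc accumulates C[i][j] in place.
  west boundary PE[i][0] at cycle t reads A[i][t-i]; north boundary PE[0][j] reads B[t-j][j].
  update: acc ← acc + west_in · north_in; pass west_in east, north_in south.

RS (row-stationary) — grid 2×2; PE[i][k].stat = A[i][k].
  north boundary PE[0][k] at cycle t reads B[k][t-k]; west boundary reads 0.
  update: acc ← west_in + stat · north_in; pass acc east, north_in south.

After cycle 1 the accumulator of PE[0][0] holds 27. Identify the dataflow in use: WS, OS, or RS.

dataflow = OS

Under WS (2×2), PE[0][0]:
  0: (0,0).acc=21  regs=<3,21>
  1: (0,0).acc=14  regs=<2,14>
Under OS (2×2), PE[0][0]:
  0: (0,0).acc=21  regs=<3,7>
  1: (0,0).acc=27  regs=<2,3>
Under RS (2×2), PE[0][0]:
  0: (0,0).acc=21  regs=<21,7>
  1: (0,0).acc=6  regs=<6,2>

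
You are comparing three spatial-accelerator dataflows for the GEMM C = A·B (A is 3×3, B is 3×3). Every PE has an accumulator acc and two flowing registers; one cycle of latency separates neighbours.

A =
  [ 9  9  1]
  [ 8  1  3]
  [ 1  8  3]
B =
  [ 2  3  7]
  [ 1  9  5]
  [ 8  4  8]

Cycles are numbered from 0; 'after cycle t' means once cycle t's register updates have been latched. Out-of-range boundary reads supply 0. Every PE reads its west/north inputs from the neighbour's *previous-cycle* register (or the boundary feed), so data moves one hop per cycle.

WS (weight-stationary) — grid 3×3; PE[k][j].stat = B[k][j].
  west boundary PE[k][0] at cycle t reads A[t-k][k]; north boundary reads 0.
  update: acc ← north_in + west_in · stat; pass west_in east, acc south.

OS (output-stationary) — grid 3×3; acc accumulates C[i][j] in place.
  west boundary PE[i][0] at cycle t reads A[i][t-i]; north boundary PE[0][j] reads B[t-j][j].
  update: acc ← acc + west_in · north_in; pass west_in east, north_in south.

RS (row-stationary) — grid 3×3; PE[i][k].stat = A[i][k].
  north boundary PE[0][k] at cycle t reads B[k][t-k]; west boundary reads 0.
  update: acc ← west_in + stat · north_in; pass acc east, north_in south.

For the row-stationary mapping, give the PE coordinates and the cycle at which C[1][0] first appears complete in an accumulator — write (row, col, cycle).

RS: C[1][0] accumulates in PE[1][2]:
  cycle 0: PE[1][2] → acc 0, east 0, south 0
  cycle 1: PE[1][2] → acc 0, east 0, south 0
  cycle 2: PE[1][2] → acc 0, east 0, south 0
  cycle 3: PE[1][2] → acc 41, east 41, south 8

(row, col, cycle) = (1, 2, 3)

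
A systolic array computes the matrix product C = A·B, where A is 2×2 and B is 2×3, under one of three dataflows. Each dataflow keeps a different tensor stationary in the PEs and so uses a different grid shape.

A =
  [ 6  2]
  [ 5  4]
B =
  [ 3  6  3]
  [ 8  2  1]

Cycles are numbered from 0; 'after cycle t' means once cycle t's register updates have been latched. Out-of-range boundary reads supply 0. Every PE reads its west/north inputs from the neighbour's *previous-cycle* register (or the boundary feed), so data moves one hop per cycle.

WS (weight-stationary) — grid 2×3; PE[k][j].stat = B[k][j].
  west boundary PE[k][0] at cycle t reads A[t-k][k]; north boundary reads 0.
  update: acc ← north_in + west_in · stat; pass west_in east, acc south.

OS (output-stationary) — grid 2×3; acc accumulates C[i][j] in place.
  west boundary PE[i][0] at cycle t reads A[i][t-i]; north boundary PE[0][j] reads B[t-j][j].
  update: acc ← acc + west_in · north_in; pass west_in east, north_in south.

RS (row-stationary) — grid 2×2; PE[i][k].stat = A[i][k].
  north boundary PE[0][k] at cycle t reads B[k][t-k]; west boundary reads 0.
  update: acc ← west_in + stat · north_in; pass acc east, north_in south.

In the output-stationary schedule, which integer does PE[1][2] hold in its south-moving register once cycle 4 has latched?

OS on a 2×3 grid — tracing PE[1][2] and its feeders:
  cycle 0: PE[0][2] → acc 0, east 0, south 0
  cycle 0: PE[1][1] → acc 0, east 0, south 0
  cycle 0: PE[1][2] → acc 0, east 0, south 0
  cycle 1: PE[0][2] → acc 0, east 0, south 0
  cycle 1: PE[1][1] → acc 0, east 0, south 0
  cycle 1: PE[1][2] → acc 0, east 0, south 0
  cycle 2: PE[0][2] → acc 18, east 6, south 3
  cycle 2: PE[1][1] → acc 30, east 5, south 6
  cycle 2: PE[1][2] → acc 0, east 0, south 0
  cycle 3: PE[0][2] → acc 20, east 2, south 1
  cycle 3: PE[1][1] → acc 38, east 4, south 2
  cycle 3: PE[1][2] → acc 15, east 5, south 3
  cycle 4: PE[0][2] → acc 20, east 0, south 0
  cycle 4: PE[1][1] → acc 38, east 0, south 0
  cycle 4: PE[1][2] → acc 19, east 4, south 1

register = 1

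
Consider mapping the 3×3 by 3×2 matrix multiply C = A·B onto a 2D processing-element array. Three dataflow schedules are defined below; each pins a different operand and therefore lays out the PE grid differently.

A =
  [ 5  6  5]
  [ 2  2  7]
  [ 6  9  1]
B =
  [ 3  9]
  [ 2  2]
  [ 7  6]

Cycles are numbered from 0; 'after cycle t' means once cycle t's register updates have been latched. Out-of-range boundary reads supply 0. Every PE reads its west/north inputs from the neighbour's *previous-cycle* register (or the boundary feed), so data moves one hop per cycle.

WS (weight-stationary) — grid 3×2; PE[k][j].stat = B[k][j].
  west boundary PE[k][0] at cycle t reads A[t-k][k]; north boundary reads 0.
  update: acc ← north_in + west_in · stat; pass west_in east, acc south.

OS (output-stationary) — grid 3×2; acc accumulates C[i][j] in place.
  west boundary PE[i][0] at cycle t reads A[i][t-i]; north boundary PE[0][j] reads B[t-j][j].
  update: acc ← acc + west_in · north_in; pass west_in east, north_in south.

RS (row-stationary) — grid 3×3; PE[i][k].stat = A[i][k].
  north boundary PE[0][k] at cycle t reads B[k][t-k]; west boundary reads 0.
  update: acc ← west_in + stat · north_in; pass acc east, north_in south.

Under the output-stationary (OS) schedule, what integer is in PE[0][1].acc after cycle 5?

OS on a 3×2 grid — tracing PE[0][1] and its feeders:
  @0  [0,0]  acc 15  |  →5  ↓3
  @0  [0,1]  acc 0  |  →0  ↓0
  @1  [0,0]  acc 27  |  →6  ↓2
  @1  [0,1]  acc 45  |  →5  ↓9
  @2  [0,0]  acc 62  |  →5  ↓7
  @2  [0,1]  acc 57  |  →6  ↓2
  @3  [0,0]  acc 62  |  →0  ↓0
  @3  [0,1]  acc 87  |  →5  ↓6
  @4  [0,0]  acc 62  |  →0  ↓0
  @4  [0,1]  acc 87  |  →0  ↓0
  @5  [0,0]  acc 62  |  →0  ↓0
  @5  [0,1]  acc 87  |  →0  ↓0

PE[0][1].acc = 87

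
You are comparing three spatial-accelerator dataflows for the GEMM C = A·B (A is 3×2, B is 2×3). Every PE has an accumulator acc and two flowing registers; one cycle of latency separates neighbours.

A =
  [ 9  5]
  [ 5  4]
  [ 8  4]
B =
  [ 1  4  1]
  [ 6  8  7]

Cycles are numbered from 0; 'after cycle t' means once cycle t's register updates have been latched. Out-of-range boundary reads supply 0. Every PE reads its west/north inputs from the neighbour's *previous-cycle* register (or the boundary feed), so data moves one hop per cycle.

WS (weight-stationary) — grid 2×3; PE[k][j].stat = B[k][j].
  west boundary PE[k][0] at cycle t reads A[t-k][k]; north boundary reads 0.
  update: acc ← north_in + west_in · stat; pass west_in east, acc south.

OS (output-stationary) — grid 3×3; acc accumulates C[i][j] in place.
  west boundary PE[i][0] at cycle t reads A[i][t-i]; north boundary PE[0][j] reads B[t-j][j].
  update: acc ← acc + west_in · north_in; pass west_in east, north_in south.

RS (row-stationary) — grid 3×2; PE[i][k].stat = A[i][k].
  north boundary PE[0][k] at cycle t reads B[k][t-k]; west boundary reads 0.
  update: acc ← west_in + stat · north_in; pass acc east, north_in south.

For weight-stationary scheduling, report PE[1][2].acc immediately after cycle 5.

PE[1][2].acc = 36

WS 2×3: PE[1][2] cycle-by-cycle (with neighbour feeds):
  0: (0,2).acc=0  regs=<0,0>
  0: (1,1).acc=0  regs=<0,0>
  0: (1,2).acc=0  regs=<0,0>
  1: (0,2).acc=0  regs=<0,0>
  1: (1,1).acc=0  regs=<0,0>
  1: (1,2).acc=0  regs=<0,0>
  2: (0,2).acc=9  regs=<9,9>
  2: (1,1).acc=76  regs=<5,76>
  2: (1,2).acc=0  regs=<0,0>
  3: (0,2).acc=5  regs=<5,5>
  3: (1,1).acc=52  regs=<4,52>
  3: (1,2).acc=44  regs=<5,44>
  4: (0,2).acc=8  regs=<8,8>
  4: (1,1).acc=64  regs=<4,64>
  4: (1,2).acc=33  regs=<4,33>
  5: (0,2).acc=0  regs=<0,0>
  5: (1,1).acc=0  regs=<0,0>
  5: (1,2).acc=36  regs=<4,36>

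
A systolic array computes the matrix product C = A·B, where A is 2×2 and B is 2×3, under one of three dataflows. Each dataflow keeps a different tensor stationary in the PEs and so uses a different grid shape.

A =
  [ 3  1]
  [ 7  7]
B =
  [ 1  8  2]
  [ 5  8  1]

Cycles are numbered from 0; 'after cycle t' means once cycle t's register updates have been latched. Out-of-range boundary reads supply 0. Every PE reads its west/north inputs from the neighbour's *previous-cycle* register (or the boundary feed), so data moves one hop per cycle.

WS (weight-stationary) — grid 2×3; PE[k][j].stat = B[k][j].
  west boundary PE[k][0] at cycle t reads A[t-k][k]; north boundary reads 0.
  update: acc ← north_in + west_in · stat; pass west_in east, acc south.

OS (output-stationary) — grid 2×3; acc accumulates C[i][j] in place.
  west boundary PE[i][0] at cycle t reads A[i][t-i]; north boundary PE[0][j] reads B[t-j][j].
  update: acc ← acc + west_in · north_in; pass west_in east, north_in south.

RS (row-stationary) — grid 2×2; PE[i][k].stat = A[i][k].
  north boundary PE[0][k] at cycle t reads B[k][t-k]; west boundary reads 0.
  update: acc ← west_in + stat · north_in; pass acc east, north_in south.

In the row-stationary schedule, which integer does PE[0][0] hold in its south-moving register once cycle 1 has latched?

register = 8

RS on a 2×2 grid — tracing PE[0][0] and its feeders:
  0: (0,0).acc=3  regs=<3,1>
  1: (0,0).acc=24  regs=<24,8>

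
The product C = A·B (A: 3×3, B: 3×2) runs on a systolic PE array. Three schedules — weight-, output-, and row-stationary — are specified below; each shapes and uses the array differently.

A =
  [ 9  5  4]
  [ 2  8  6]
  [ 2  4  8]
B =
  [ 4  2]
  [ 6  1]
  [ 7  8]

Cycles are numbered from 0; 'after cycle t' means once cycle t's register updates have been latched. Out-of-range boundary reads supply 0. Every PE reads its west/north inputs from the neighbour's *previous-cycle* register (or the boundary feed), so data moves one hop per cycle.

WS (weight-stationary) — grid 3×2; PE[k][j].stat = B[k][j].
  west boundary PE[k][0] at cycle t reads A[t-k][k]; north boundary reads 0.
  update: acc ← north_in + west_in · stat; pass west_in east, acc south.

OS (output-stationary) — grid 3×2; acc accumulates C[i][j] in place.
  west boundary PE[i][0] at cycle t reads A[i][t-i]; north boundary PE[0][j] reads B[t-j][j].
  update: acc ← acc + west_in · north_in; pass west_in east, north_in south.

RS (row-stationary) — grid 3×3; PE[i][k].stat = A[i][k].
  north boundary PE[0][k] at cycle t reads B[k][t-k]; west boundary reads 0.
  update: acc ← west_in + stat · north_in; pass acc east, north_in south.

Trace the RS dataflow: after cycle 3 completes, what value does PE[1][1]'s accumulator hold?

PE[1][1].acc = 12

Tracing RS — 3×3 array, target PE[1][1]:
  after 0 — PE[0][1] acc=0, pass-E 0, pass-S 0
  after 0 — PE[1][0] acc=0, pass-E 0, pass-S 0
  after 0 — PE[1][1] acc=0, pass-E 0, pass-S 0
  after 1 — PE[0][1] acc=66, pass-E 66, pass-S 6
  after 1 — PE[1][0] acc=8, pass-E 8, pass-S 4
  after 1 — PE[1][1] acc=0, pass-E 0, pass-S 0
  after 2 — PE[0][1] acc=23, pass-E 23, pass-S 1
  after 2 — PE[1][0] acc=4, pass-E 4, pass-S 2
  after 2 — PE[1][1] acc=56, pass-E 56, pass-S 6
  after 3 — PE[0][1] acc=0, pass-E 0, pass-S 0
  after 3 — PE[1][0] acc=0, pass-E 0, pass-S 0
  after 3 — PE[1][1] acc=12, pass-E 12, pass-S 1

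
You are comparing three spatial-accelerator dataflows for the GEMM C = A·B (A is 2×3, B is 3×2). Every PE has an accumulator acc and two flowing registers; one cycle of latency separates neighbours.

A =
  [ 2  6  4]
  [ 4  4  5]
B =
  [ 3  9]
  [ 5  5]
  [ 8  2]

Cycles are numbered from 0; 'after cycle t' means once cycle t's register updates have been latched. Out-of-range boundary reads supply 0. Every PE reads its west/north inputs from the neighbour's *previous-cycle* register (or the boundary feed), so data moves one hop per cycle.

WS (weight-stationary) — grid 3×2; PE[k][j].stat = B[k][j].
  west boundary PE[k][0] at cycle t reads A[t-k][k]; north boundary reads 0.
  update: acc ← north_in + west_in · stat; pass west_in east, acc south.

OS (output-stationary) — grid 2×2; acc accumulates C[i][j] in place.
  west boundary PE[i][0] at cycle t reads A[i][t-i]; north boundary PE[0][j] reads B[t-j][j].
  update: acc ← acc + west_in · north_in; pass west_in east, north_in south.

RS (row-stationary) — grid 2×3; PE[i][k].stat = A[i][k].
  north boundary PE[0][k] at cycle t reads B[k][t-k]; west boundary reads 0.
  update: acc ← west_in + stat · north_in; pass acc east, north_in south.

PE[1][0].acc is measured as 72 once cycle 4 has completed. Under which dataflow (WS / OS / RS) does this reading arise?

WS (3×2 grid), PE[1][0]:
  [0] (1,0) acc=0 (h:0 v:0)
  [1] (1,0) acc=36 (h:6 v:36)
  [2] (1,0) acc=32 (h:4 v:32)
  [3] (1,0) acc=0 (h:0 v:0)
  [4] (1,0) acc=0 (h:0 v:0)
OS (2×2 grid), PE[1][0]:
  [0] (1,0) acc=0 (h:0 v:0)
  [1] (1,0) acc=12 (h:4 v:3)
  [2] (1,0) acc=32 (h:4 v:5)
  [3] (1,0) acc=72 (h:5 v:8)
  [4] (1,0) acc=72 (h:0 v:0)
RS (2×3 grid), PE[1][0]:
  [0] (1,0) acc=0 (h:0 v:0)
  [1] (1,0) acc=12 (h:12 v:3)
  [2] (1,0) acc=36 (h:36 v:9)
  [3] (1,0) acc=0 (h:0 v:0)
  [4] (1,0) acc=0 (h:0 v:0)

dataflow = OS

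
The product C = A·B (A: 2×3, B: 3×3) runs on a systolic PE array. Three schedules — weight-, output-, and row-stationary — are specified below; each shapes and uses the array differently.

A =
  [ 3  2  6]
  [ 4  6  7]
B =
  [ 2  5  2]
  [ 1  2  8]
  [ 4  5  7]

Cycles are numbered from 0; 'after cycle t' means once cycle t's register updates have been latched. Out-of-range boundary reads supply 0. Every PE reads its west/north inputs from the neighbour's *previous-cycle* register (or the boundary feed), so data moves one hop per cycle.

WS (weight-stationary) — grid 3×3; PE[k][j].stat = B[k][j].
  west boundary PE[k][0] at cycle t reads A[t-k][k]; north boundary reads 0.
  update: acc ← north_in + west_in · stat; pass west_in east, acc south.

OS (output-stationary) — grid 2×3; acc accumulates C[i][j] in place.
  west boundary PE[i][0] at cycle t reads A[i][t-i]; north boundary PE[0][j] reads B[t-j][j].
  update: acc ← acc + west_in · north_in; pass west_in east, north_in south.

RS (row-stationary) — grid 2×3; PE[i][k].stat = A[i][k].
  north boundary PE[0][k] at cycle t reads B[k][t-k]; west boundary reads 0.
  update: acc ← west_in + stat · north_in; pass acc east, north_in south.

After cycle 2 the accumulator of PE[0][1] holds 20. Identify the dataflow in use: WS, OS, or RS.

dataflow = WS

WS (3×3 grid), PE[0][1]:
  after 0 — PE[0][1] acc=0, pass-E 0, pass-S 0
  after 1 — PE[0][1] acc=15, pass-E 3, pass-S 15
  after 2 — PE[0][1] acc=20, pass-E 4, pass-S 20
OS (2×3 grid), PE[0][1]:
  after 0 — PE[0][1] acc=0, pass-E 0, pass-S 0
  after 1 — PE[0][1] acc=15, pass-E 3, pass-S 5
  after 2 — PE[0][1] acc=19, pass-E 2, pass-S 2
RS (2×3 grid), PE[0][1]:
  after 0 — PE[0][1] acc=0, pass-E 0, pass-S 0
  after 1 — PE[0][1] acc=8, pass-E 8, pass-S 1
  after 2 — PE[0][1] acc=19, pass-E 19, pass-S 2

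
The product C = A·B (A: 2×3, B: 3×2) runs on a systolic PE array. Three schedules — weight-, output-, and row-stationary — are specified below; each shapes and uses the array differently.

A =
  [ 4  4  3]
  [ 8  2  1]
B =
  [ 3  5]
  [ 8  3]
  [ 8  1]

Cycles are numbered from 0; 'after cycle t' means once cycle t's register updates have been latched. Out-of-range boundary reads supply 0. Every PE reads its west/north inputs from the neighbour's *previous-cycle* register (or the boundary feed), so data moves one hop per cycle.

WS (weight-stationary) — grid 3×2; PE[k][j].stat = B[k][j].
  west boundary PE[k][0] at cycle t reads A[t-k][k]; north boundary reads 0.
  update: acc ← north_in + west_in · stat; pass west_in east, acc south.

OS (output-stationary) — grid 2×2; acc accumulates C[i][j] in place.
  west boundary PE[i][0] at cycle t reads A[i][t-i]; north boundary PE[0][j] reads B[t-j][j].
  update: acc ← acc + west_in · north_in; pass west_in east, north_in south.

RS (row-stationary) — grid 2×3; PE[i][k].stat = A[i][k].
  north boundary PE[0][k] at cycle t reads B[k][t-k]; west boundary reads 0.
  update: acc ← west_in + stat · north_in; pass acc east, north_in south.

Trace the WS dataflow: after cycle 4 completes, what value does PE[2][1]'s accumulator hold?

PE[2][1].acc = 47

WS on a 3×2 grid — tracing PE[2][1] and its feeders:
  @0  [1,1]  acc 0  |  →0  ↓0
  @0  [2,0]  acc 0  |  →0  ↓0
  @0  [2,1]  acc 0  |  →0  ↓0
  @1  [1,1]  acc 0  |  →0  ↓0
  @1  [2,0]  acc 0  |  →0  ↓0
  @1  [2,1]  acc 0  |  →0  ↓0
  @2  [1,1]  acc 32  |  →4  ↓32
  @2  [2,0]  acc 68  |  →3  ↓68
  @2  [2,1]  acc 0  |  →0  ↓0
  @3  [1,1]  acc 46  |  →2  ↓46
  @3  [2,0]  acc 48  |  →1  ↓48
  @3  [2,1]  acc 35  |  →3  ↓35
  @4  [1,1]  acc 0  |  →0  ↓0
  @4  [2,0]  acc 0  |  →0  ↓0
  @4  [2,1]  acc 47  |  →1  ↓47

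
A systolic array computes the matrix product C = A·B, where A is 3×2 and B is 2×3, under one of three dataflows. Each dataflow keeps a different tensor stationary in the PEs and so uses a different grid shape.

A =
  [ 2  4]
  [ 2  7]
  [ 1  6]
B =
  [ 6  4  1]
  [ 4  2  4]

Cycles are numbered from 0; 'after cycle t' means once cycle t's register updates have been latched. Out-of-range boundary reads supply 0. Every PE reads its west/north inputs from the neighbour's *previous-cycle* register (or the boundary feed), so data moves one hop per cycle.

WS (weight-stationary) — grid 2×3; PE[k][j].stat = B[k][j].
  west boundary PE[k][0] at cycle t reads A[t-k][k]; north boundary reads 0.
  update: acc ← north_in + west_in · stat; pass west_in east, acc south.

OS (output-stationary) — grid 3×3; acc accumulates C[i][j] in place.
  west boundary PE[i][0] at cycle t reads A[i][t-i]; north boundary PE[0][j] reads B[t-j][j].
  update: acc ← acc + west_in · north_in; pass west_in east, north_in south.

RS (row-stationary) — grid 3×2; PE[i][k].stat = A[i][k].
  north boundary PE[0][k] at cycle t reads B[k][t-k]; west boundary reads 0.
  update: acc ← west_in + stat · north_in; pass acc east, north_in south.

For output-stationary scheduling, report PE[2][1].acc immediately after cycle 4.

OS 3×3: PE[2][1] cycle-by-cycle (with neighbour feeds):
  c0 r1c1: 0 / 0 / 0
  c0 r2c0: 0 / 0 / 0
  c0 r2c1: 0 / 0 / 0
  c1 r1c1: 0 / 0 / 0
  c1 r2c0: 0 / 0 / 0
  c1 r2c1: 0 / 0 / 0
  c2 r1c1: 8 / 2 / 4
  c2 r2c0: 6 / 1 / 6
  c2 r2c1: 0 / 0 / 0
  c3 r1c1: 22 / 7 / 2
  c3 r2c0: 30 / 6 / 4
  c3 r2c1: 4 / 1 / 4
  c4 r1c1: 22 / 0 / 0
  c4 r2c0: 30 / 0 / 0
  c4 r2c1: 16 / 6 / 2

PE[2][1].acc = 16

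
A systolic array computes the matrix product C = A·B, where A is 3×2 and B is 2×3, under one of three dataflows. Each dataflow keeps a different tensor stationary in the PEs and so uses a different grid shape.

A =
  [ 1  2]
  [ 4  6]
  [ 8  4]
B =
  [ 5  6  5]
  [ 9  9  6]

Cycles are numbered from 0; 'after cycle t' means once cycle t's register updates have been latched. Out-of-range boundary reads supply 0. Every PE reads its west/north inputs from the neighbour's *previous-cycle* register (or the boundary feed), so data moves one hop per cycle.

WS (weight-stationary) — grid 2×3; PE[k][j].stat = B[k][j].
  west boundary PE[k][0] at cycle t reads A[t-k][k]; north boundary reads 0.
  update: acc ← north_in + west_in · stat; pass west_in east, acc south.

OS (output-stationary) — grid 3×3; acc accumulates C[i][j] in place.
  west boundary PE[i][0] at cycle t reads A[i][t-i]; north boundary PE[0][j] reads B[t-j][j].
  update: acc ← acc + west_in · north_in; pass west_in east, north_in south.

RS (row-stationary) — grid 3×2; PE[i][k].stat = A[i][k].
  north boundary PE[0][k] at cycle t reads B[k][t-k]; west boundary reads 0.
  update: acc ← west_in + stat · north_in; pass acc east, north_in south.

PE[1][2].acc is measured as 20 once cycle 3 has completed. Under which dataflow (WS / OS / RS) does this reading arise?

dataflow = OS

WS [2×3] PE[1][2] across cycles:
  t=0 PE[1][2]: acc=0 h=0 v=0
  t=1 PE[1][2]: acc=0 h=0 v=0
  t=2 PE[1][2]: acc=0 h=0 v=0
  t=3 PE[1][2]: acc=17 h=2 v=17
OS [3×3] PE[1][2] across cycles:
  t=0 PE[1][2]: acc=0 h=0 v=0
  t=1 PE[1][2]: acc=0 h=0 v=0
  t=2 PE[1][2]: acc=0 h=0 v=0
  t=3 PE[1][2]: acc=20 h=4 v=5
— RS: 3×2 array has no PE[1][2].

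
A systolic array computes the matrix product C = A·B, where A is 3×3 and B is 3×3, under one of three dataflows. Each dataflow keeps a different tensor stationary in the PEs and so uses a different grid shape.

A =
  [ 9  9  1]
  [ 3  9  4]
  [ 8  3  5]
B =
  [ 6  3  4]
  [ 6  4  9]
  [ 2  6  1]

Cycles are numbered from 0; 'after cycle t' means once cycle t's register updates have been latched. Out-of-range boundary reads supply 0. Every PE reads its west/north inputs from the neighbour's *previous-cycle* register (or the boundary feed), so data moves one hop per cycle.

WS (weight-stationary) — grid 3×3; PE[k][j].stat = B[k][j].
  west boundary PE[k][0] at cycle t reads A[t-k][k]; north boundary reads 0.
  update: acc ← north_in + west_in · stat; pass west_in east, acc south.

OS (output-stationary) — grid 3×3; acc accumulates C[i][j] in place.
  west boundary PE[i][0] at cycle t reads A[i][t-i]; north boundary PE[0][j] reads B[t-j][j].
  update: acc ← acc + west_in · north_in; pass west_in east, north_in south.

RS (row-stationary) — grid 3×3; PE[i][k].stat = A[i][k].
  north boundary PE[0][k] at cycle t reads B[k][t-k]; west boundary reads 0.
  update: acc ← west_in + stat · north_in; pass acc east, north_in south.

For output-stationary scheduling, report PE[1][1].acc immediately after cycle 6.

PE[1][1].acc = 69

Tracing OS — 3×3 array, target PE[1][1]:
  step 0 · PE0,1: acc=0; fwd→0 fwd↓0
  step 0 · PE1,0: acc=0; fwd→0 fwd↓0
  step 0 · PE1,1: acc=0; fwd→0 fwd↓0
  step 1 · PE0,1: acc=27; fwd→9 fwd↓3
  step 1 · PE1,0: acc=18; fwd→3 fwd↓6
  step 1 · PE1,1: acc=0; fwd→0 fwd↓0
  step 2 · PE0,1: acc=63; fwd→9 fwd↓4
  step 2 · PE1,0: acc=72; fwd→9 fwd↓6
  step 2 · PE1,1: acc=9; fwd→3 fwd↓3
  step 3 · PE0,1: acc=69; fwd→1 fwd↓6
  step 3 · PE1,0: acc=80; fwd→4 fwd↓2
  step 3 · PE1,1: acc=45; fwd→9 fwd↓4
  step 4 · PE0,1: acc=69; fwd→0 fwd↓0
  step 4 · PE1,0: acc=80; fwd→0 fwd↓0
  step 4 · PE1,1: acc=69; fwd→4 fwd↓6
  step 5 · PE0,1: acc=69; fwd→0 fwd↓0
  step 5 · PE1,0: acc=80; fwd→0 fwd↓0
  step 5 · PE1,1: acc=69; fwd→0 fwd↓0
  step 6 · PE0,1: acc=69; fwd→0 fwd↓0
  step 6 · PE1,0: acc=80; fwd→0 fwd↓0
  step 6 · PE1,1: acc=69; fwd→0 fwd↓0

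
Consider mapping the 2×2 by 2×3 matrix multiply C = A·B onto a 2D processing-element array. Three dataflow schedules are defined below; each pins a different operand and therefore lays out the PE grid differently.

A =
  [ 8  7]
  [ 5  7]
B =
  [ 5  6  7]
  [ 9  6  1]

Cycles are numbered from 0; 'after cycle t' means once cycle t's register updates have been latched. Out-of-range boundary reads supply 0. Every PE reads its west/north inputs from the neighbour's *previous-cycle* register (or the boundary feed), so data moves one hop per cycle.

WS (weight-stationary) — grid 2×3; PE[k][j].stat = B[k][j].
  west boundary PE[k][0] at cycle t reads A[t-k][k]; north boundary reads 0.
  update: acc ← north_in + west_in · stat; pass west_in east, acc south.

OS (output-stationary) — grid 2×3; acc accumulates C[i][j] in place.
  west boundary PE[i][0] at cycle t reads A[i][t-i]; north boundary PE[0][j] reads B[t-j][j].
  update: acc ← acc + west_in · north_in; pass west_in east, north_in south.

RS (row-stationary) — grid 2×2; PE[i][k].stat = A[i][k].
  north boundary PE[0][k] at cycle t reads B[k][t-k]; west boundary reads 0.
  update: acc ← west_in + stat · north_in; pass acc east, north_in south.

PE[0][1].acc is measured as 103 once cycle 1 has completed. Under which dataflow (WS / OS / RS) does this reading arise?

dataflow = RS

Under WS (2×3), PE[0][1]:
  c0 r0c1: 0 / 0 / 0
  c1 r0c1: 48 / 8 / 48
Under OS (2×3), PE[0][1]:
  c0 r0c1: 0 / 0 / 0
  c1 r0c1: 48 / 8 / 6
Under RS (2×2), PE[0][1]:
  c0 r0c1: 0 / 0 / 0
  c1 r0c1: 103 / 103 / 9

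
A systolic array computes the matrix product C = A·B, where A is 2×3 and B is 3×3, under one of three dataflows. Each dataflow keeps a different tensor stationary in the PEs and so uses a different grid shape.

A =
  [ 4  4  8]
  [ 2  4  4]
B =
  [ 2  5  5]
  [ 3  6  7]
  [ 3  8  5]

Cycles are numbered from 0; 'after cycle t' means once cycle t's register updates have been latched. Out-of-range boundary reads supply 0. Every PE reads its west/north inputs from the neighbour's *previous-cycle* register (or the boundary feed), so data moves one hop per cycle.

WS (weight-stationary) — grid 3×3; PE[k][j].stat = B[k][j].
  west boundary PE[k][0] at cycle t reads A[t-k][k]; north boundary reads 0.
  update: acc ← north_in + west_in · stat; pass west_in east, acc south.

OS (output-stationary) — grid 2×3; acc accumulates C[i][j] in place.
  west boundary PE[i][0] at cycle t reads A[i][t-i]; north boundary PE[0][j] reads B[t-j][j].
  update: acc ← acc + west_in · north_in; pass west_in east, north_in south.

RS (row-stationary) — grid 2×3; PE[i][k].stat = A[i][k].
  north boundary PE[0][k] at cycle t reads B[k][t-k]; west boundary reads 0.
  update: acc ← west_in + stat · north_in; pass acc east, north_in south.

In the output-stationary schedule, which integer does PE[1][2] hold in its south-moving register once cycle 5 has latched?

register = 5

Tracing OS — 2×3 array, target PE[1][2]:
  step 0 · PE0,2: acc=0; fwd→0 fwd↓0
  step 0 · PE1,1: acc=0; fwd→0 fwd↓0
  step 0 · PE1,2: acc=0; fwd→0 fwd↓0
  step 1 · PE0,2: acc=0; fwd→0 fwd↓0
  step 1 · PE1,1: acc=0; fwd→0 fwd↓0
  step 1 · PE1,2: acc=0; fwd→0 fwd↓0
  step 2 · PE0,2: acc=20; fwd→4 fwd↓5
  step 2 · PE1,1: acc=10; fwd→2 fwd↓5
  step 2 · PE1,2: acc=0; fwd→0 fwd↓0
  step 3 · PE0,2: acc=48; fwd→4 fwd↓7
  step 3 · PE1,1: acc=34; fwd→4 fwd↓6
  step 3 · PE1,2: acc=10; fwd→2 fwd↓5
  step 4 · PE0,2: acc=88; fwd→8 fwd↓5
  step 4 · PE1,1: acc=66; fwd→4 fwd↓8
  step 4 · PE1,2: acc=38; fwd→4 fwd↓7
  step 5 · PE0,2: acc=88; fwd→0 fwd↓0
  step 5 · PE1,1: acc=66; fwd→0 fwd↓0
  step 5 · PE1,2: acc=58; fwd→4 fwd↓5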